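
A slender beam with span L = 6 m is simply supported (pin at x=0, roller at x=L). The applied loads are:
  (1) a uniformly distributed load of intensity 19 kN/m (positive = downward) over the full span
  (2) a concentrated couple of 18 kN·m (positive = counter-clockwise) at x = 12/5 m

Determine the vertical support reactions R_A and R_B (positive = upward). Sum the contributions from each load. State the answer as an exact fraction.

R_A = 60 kN, R_B = 54 kN

Load 1 — uniform load w=19 kN/m over full span:
  R_A = wL/2 = 19·6/2 = 57 kN
  R_B = wL/2 = 19·6/2 = 57 kN
Load 2 — applied couple M₀=18 kN·m at a=12/5 m (b=L-a=18/5):
  R_A = M₀/L = 18/6 = 3 kN
  R_B = -M₀/L = -18/6 = -3 kN
Superposition: R_A = 60 kN, R_B = 54 kN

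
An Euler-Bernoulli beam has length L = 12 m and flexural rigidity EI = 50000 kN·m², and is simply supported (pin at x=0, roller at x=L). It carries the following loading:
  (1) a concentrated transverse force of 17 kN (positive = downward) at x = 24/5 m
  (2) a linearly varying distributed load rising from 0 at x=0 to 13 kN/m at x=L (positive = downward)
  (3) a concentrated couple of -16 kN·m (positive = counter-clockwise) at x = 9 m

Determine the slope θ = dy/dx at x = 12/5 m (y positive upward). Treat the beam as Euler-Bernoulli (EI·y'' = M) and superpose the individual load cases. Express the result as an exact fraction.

Load 1 — point force P=17 kN at a=24/5 m (b=L-a=36/5):
  θ_1 = -Pb(L²-b²-3x²)/(6LEI)  [x≤a] = -17·(36/5)·(12²-(36/5)²-3·(12/5)²)/(6·12·50000) = -1989/781250 rad
Load 2 — triangular load w₀=13 kN/m (0→w₀ over full span):
  θ_2 = -w₀(7L⁴-30L²x²+15x⁴)/(360LEI) = -13·(7·12⁴-30·12²·(12/5)²+15·(12/5)⁴)/(360·12·50000) = -14196/1953125 rad
Load 3 — applied couple M₀=-16 kN·m at a=9 m (b=L-a=3):
  θ_3 = (M₀x²/(2L)+C₁)/EI  [x≤a] with C₁=M₀(3b²-L²)/(6L)=26 = ((-16)·(12/5)²/(2·12)+26)/50000 = 277/625000 rad
Superposition: θ = Σ θ_i = -146423/15625000 rad ≈ -0.009371 rad

θ(12/5) = -146423/15625000 rad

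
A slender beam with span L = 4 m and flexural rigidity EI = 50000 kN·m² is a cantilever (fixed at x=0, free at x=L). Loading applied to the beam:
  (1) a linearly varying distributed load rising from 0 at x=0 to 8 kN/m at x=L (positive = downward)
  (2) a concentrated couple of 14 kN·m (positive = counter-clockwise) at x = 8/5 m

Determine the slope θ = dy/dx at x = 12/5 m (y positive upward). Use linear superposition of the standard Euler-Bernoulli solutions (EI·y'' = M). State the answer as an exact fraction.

Load 1 — triangular load w₀=8 kN/m (0→w₀ over full span):
  θ_1 = (w₀Lx²/4-w₀L²x/3-w₀x⁴/(24L))/EI = (8·4·(12/5)²/4-8·4²·(12/5)/3-8·(12/5)⁴/(24·4))/50000 = -2308/1953125 rad
Load 2 — applied couple M₀=14 kN·m at a=8/5 m (b=L-a=12/5):
  θ_2 = M₀a/EI  [x>a] = 14·(8/5)/50000 = 7/15625 rad
Superposition: θ = Σ θ_i = -1433/1953125 rad ≈ -0.000734 rad

θ(12/5) = -1433/1953125 rad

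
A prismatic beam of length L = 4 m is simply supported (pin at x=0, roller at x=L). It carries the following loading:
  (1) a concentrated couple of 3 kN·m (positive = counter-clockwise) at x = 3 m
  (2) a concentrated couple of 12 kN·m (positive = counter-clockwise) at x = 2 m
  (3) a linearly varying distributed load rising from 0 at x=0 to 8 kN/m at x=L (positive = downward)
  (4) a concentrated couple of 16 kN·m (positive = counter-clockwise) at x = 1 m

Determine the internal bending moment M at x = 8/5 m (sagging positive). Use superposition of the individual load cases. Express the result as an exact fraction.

Load 1 — applied couple M₀=3 kN·m at a=3 m (b=L-a=1):
  M_1 = M₀x/L  [x≤a] = 3·(8/5)/4 = 6/5 kN·m
Load 2 — applied couple M₀=12 kN·m at a=2 m (b=L-a=2):
  M_2 = M₀x/L  [x≤a] = 12·(8/5)/4 = 24/5 kN·m
Load 3 — triangular load w₀=8 kN/m (0→w₀ over full span):
  M_3 = w₀Lx/6 - w₀x³/(6L) = 8·4·(8/5)/6 - 8·(8/5)³/(6·4) = 896/125 kN·m
Load 4 — applied couple M₀=16 kN·m at a=1 m (b=L-a=3):
  M_4 = M₀x/L - M₀  [x>a] = 16·(8/5)/4 - 16 = -48/5 kN·m
Superposition: M = Σ M_i = 446/125 kN·m ≈ 3.568000 kN·m

M(8/5) = 446/125 kN·m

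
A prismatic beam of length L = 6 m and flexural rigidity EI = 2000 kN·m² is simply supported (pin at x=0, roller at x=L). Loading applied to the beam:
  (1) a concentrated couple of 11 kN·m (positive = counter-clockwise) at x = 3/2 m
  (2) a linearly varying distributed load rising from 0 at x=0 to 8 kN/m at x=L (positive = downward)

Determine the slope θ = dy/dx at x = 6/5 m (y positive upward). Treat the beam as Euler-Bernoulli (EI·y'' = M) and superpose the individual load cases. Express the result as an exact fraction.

θ(6/5) = -190727/20000000 rad

Load 1 — applied couple M₀=11 kN·m at a=3/2 m (b=L-a=9/2):
  θ_1 = (M₀x²/(2L)+C₁)/EI  [x≤a] with C₁=M₀(3b²-L²)/(6L)=121/16 = (11·(6/5)²/(2·6)+(121/16))/2000 = 3553/800000 rad
Load 2 — triangular load w₀=8 kN/m (0→w₀ over full span):
  θ_2 = -w₀(7L⁴-30L²x²+15x⁴)/(360LEI) = -8·(7·6⁴-30·6²·(6/5)²+15·(6/5)⁴)/(360·6·2000) = -1092/78125 rad
Superposition: θ = Σ θ_i = -190727/20000000 rad ≈ -0.009536 rad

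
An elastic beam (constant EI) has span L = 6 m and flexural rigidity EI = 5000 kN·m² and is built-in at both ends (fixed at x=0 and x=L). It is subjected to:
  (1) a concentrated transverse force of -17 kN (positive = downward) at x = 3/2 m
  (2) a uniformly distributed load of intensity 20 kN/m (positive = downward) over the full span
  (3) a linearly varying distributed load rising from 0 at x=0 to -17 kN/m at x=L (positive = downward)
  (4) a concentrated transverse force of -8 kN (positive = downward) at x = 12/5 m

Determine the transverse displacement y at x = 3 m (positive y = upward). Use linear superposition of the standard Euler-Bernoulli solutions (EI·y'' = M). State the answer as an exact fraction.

Load 1 — point force P=-17 kN at a=3/2 m (b=L-a=9/2):
  y_1 = -Pa²(L-x)²(3bL-(3b+a)(L-x))/(6L³EI)  [x>a] = -(-17)·(3/2)²·(6-3)²·(3·(9/2)·6-(3·(9/2)+(3/2))·(6-3))/(6·6³·5000) = 153/80000 m
Load 2 — uniform load w=20 kN/m over full span:
  y_2 = -wx²(L-x)²/(24EI) = -20·3²·(6-3)²/(24·5000) = -27/2000 m
Load 3 — triangular load w₀=-17 kN/m (0→w₀ over full span):
  y_3 = -w₀x²(L-x)²(x+2L)/(120LEI) = -(-17)·3²·(6-3)²·(3+2·6)/(120·6·5000) = 459/80000 m
Load 4 — point force P=-8 kN at a=12/5 m (b=L-a=18/5):
  y_4 = -Pa²(L-x)²(3bL-(3b+a)(L-x))/(6L³EI)  [x>a] = -(-8)·(12/5)²·(6-3)²·(3·(18/5)·6-(3·(18/5)+(12/5))·(6-3))/(6·6³·5000) = 126/78125 m
Superposition: y = Σ y_i = -10593/2500000 m ≈ -0.004237 m

y(3) = -10593/2500000 m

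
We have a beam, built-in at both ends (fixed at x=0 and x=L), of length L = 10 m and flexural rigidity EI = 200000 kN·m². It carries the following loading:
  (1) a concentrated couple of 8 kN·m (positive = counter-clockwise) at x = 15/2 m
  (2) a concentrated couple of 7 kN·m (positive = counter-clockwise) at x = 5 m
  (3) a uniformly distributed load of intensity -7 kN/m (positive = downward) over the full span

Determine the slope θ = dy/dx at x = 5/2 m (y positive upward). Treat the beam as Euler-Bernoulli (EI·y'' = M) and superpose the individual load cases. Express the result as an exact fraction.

θ(5/2) = 321/1280000 rad

Load 1 — applied couple M₀=8 kN·m at a=15/2 m (b=L-a=5/2):
  θ_1 = (R_Ax²/2 - M_Ax)/EI  [x≤a] with R_A=9/10, M_A=5/2 = ((9/10)·(5/2)²/2 - (5/2)·(5/2))/200000 = -11/640000 rad
Load 2 — applied couple M₀=7 kN·m at a=5 m (b=L-a=5):
  θ_2 = (R_Ax²/2 - M_Ax)/EI  [x≤a] with R_A=21/20, M_A=7/4 = ((21/20)·(5/2)²/2 - (7/4)·(5/2))/200000 = -7/1280000 rad
Load 3 — uniform load w=-7 kN/m over full span:
  θ_3 = -wx(L-x)(L-2x)/(12EI) = -(-7)·(5/2)·(10-(5/2))·(10-2·(5/2))/(12·200000) = 7/25600 rad
Superposition: θ = Σ θ_i = 321/1280000 rad ≈ 0.000251 rad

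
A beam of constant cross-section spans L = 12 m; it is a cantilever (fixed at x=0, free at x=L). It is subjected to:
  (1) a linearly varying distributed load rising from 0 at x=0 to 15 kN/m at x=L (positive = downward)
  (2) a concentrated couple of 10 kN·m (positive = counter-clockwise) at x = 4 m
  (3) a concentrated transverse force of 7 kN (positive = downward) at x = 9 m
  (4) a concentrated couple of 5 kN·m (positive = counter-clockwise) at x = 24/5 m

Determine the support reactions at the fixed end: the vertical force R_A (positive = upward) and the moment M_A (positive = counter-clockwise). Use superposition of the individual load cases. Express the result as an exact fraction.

Load 1 — triangular load w₀=15 kN/m (0→w₀ over full span):
  R_A = w₀L/2 = 15·12/2 = 90 kN
  M_A = w₀L²/3 = 15·12²/3 = 720 kN·m
Load 2 — applied couple M₀=10 kN·m at a=4 m (b=L-a=8):
  R_A = 0 kN
  M_A = -M₀ = -10 kN·m
Load 3 — point force P=7 kN at a=9 m (b=L-a=3):
  R_A = P = 7 kN
  M_A = Pa = 7·9 = 63 kN·m
Load 4 — applied couple M₀=5 kN·m at a=24/5 m (b=L-a=36/5):
  R_A = 0 kN
  M_A = -M₀ = -5 kN·m
Superposition: R_A = 97 kN, M_A = 768 kN·m

R_A = 97 kN, M_A = 768 kN·m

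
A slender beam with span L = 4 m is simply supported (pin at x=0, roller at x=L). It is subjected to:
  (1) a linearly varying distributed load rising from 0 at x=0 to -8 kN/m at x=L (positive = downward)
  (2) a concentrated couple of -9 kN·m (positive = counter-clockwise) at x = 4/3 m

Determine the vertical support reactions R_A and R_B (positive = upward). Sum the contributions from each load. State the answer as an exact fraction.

R_A = -91/12 kN, R_B = -101/12 kN

Load 1 — triangular load w₀=-8 kN/m (0→w₀ over full span):
  R_A = w₀L/6 = (-8)·4/6 = -16/3 kN
  R_B = w₀L/3 = (-8)·4/3 = -32/3 kN
Load 2 — applied couple M₀=-9 kN·m at a=4/3 m (b=L-a=8/3):
  R_A = M₀/L = (-9)/4 = -9/4 kN
  R_B = -M₀/L = -(-9)/4 = 9/4 kN
Superposition: R_A = -91/12 kN, R_B = -101/12 kN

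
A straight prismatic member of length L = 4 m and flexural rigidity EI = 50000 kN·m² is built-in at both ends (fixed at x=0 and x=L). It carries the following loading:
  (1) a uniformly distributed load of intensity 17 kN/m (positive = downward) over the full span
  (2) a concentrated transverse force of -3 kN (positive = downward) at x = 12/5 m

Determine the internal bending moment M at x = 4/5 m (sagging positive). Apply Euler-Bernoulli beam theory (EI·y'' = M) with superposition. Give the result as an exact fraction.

Load 1 — uniform load w=17 kN/m over full span:
  M_1 = wLx/2 - wL²/12 - wx²/2 = 17·4·(4/5)/2 - 17·4²/12 - 17·(4/5)²/2 = -68/75 kN·m
Load 2 — point force P=-3 kN at a=12/5 m (b=L-a=8/5):
  M_2 = Pb²(3a+b)x/L³ - Pab²/L²  [x≤a] = (-3)·(8/5)²·(3·(12/5)+(8/5))·(4/5)/4³ - (-3)·(12/5)·(8/5)²/4² = 192/625 kN·m
Superposition: M = Σ M_i = -1124/1875 kN·m ≈ -0.599467 kN·m

M(4/5) = -1124/1875 kN·m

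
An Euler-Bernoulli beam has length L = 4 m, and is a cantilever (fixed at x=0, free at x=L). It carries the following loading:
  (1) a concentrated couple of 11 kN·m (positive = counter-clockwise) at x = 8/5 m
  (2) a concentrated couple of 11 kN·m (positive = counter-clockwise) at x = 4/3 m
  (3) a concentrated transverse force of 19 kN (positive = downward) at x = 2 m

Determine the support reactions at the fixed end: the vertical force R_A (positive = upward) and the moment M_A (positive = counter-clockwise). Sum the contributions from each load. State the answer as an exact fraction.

Load 1 — applied couple M₀=11 kN·m at a=8/5 m (b=L-a=12/5):
  R_A = 0 kN
  M_A = -M₀ = -11 kN·m
Load 2 — applied couple M₀=11 kN·m at a=4/3 m (b=L-a=8/3):
  R_A = 0 kN
  M_A = -M₀ = -11 kN·m
Load 3 — point force P=19 kN at a=2 m (b=L-a=2):
  R_A = P = 19 kN
  M_A = Pa = 19·2 = 38 kN·m
Superposition: R_A = 19 kN, M_A = 16 kN·m

R_A = 19 kN, M_A = 16 kN·m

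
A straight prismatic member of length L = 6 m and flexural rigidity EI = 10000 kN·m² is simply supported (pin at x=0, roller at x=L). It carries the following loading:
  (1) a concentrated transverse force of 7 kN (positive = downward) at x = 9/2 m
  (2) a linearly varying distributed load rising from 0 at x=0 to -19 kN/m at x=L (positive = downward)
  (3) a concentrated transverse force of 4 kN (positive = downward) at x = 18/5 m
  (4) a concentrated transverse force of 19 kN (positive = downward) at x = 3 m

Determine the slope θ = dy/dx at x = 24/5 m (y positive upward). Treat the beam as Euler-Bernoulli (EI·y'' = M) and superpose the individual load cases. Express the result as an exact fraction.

θ(24/5) = -312783/200000000 rad

Load 1 — point force P=7 kN at a=9/2 m (b=L-a=3/2):
  θ_1 = -Pa(2L²-6Lx+3x²+a²)/(6LEI)  [x>a] = -7·(9/2)·(2·6²-6·6·(24/5)+3·(24/5)²+(9/2)²)/(6·6·10000) = 8001/8000000 rad
Load 2 — triangular load w₀=-19 kN/m (0→w₀ over full span):
  θ_2 = -w₀(7L⁴-30L²x²+15x⁴)/(360LEI) = -(-19)·(7·6⁴-30·6²·(24/5)²+15·(24/5)⁴)/(360·6·10000) = -43149/6250000 rad
Load 3 — point force P=4 kN at a=18/5 m (b=L-a=12/5):
  θ_3 = -Pa(2L²-6Lx+3x²+a²)/(6LEI)  [x>a] = -4·(18/5)·(2·6²-6·6·(24/5)+3·(24/5)²+(18/5)²)/(6·6·10000) = 117/156250 rad
Load 4 — point force P=19 kN at a=3 m (b=L-a=3):
  θ_4 = -Pa(2L²-6Lx+3x²+a²)/(6LEI)  [x>a] = -19·3·(2·6²-6·6·(24/5)+3·(24/5)²+3²)/(6·6·10000) = 3591/1000000 rad
Superposition: θ = Σ θ_i = -312783/200000000 rad ≈ -0.001564 rad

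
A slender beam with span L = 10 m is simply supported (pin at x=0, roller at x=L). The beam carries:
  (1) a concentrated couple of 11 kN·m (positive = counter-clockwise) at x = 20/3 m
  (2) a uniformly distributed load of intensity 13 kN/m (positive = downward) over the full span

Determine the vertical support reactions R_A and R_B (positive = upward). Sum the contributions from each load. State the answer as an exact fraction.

R_A = 661/10 kN, R_B = 639/10 kN

Load 1 — applied couple M₀=11 kN·m at a=20/3 m (b=L-a=10/3):
  R_A = M₀/L = 11/10 kN
  R_B = -M₀/L = -11/10 kN
Load 2 — uniform load w=13 kN/m over full span:
  R_A = wL/2 = 13·10/2 = 65 kN
  R_B = wL/2 = 13·10/2 = 65 kN
Superposition: R_A = 661/10 kN, R_B = 639/10 kN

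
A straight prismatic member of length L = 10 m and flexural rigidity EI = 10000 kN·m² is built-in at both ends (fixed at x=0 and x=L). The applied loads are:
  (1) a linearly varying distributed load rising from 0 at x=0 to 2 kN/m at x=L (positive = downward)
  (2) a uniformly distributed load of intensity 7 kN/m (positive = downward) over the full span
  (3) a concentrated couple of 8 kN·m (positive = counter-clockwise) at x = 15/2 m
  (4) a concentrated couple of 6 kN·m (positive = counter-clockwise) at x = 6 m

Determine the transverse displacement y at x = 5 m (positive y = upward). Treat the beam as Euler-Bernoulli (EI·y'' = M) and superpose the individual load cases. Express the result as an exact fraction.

y(5) = -1361/60000 m

Load 1 — triangular load w₀=2 kN/m (0→w₀ over full span):
  y_1 = -w₀x²(L-x)²(x+2L)/(120LEI) = -2·5²·(10-5)²·(5+2·10)/(120·10·10000) = -1/384 m
Load 2 — uniform load w=7 kN/m over full span:
  y_2 = -wx²(L-x)²/(24EI) = -7·5²·(10-5)²/(24·10000) = -7/384 m
Load 3 — applied couple M₀=8 kN·m at a=15/2 m (b=L-a=5/2):
  y_3 = (R_Ax³/6 - M_Ax²/2)/EI  [x≤a] with R_A=9/10, M_A=5/2 = ((9/10)·5³/6 - (5/2)·5²/2)/10000 = -1/800 m
Load 4 — applied couple M₀=6 kN·m at a=6 m (b=L-a=4):
  y_4 = (R_Ax³/6 - M_Ax²/2)/EI  [x≤a] with R_A=108/125, M_A=48/25 = ((108/125)·5³/6 - (48/25)·5²/2)/10000 = -3/5000 m
Superposition: y = Σ y_i = -1361/60000 m ≈ -0.022683 m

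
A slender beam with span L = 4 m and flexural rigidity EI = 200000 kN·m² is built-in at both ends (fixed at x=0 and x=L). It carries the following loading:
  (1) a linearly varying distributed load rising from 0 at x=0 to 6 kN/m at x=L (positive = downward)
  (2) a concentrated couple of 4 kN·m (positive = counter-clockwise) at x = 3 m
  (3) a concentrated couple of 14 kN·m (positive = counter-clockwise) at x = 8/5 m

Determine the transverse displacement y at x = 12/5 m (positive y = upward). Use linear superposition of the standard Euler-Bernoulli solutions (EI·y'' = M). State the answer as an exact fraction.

Load 1 — triangular load w₀=6 kN/m (0→w₀ over full span):
  y_1 = -w₀x²(L-x)²(x+2L)/(120LEI) = -6·(12/5)²·(4-(12/5))²·((12/5)+2·4)/(120·4·200000) = -468/48828125 m
Load 2 — applied couple M₀=4 kN·m at a=3 m (b=L-a=1):
  y_2 = (R_Ax³/6 - M_Ax²/2)/EI  [x≤a] with R_A=9/8, M_A=5/4 = ((9/8)·(12/5)³/6 - (5/4)·(12/5)²/2)/200000 = -63/12500000 m
Load 3 — applied couple M₀=14 kN·m at a=8/5 m (b=L-a=12/5):
  y_3 = (R_Ax³/6 - M_Ax²/2 - M₀(x-a)²/2)/EI  [x>a] with R_A=126/25, M_A=42/25 = ((126/25)·(12/5)³/6 - (42/25)·(12/5)²/2 - 14·((12/5)-(8/5))²/2)/200000 = 112/9765625 m
Superposition: y = Σ y_i = -4931/1562500000 m ≈ -0.000003 m

y(12/5) = -4931/1562500000 m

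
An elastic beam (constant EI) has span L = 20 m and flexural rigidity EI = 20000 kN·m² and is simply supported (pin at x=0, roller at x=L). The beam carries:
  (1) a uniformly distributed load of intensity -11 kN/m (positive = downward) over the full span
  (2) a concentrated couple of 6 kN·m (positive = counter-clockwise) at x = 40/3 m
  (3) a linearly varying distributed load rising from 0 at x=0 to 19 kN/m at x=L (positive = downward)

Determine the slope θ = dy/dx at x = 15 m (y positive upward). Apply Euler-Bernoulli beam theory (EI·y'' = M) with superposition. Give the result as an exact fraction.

Load 1 — uniform load w=-11 kN/m over full span:
  θ_1 = -w(L³-6Lx²+4x³)/(24EI) = -(-11)·(20³-6·20·15²+4·15³)/(24·20000) = -121/960 rad
Load 2 — applied couple M₀=6 kN·m at a=40/3 m (b=L-a=20/3):
  θ_2 = (M₀x²/(2L)-M₀(x-a)+C₁)/EI  [x>a] with C₁=M₀(3b²-L²)/(6L)=-40/3 = (6·15²/(2·20)-6·(15-(40/3))+(-40/3))/20000 = 1/1920 rad
Load 3 — triangular load w₀=19 kN/m (0→w₀ over full span):
  θ_3 = -w₀(7L⁴-30L²x²+15x⁴)/(360LEI) = -19·(7·20⁴-30·20²·15²+15·15⁴)/(360·20·20000) = 24947/230400 rad
Superposition: θ = Σ θ_i = -3973/230400 rad ≈ -0.017244 rad

θ(15) = -3973/230400 rad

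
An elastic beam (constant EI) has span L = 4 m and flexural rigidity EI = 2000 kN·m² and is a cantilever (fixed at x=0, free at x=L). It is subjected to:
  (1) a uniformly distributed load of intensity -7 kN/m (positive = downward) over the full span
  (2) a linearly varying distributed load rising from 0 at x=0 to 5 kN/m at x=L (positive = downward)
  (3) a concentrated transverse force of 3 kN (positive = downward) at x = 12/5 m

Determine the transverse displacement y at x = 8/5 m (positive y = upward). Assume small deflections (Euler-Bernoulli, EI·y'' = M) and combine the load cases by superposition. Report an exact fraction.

y(8/5) = 11656/1171875 m

Load 1 — uniform load w=-7 kN/m over full span:
  y_1 = -wx²(x²-4Lx+6L²)/(24EI) = -(-7)·(8/5)²·((8/5)²-4·4·(8/5)+6·4²)/(24·2000) = 2128/78125 m
Load 2 — triangular load w₀=5 kN/m (0→w₀ over full span):
  y_2 = (w₀Lx³/12-w₀L²x²/6-w₀x⁵/(120L))/EI = (5·4·(8/5)³/12-5·4²·(8/5)²/6-5·(8/5)⁵/(120·4))/2000 = -16064/1171875 m
Load 3 — point force P=3 kN at a=12/5 m (b=L-a=8/5):
  y_3 = -Px²(3a-x)/(6EI)  [x≤a] = -3·(8/5)²·(3·(12/5)-(8/5))/(6·2000) = -56/15625 m
Superposition: y = Σ y_i = 11656/1171875 m ≈ 0.009946 m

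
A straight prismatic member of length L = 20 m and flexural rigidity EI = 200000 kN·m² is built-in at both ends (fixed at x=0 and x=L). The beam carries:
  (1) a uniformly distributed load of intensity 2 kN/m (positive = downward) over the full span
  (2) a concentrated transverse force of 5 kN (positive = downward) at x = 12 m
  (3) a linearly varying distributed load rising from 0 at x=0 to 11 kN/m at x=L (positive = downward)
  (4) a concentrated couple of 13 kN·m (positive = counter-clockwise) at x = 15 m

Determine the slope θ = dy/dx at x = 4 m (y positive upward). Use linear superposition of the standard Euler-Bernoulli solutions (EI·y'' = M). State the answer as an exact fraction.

θ(4) = -9211/3750000 rad

Load 1 — uniform load w=2 kN/m over full span:
  θ_1 = -wx(L-x)(L-2x)/(12EI) = -2·4·(20-4)·(20-2·4)/(12·200000) = -2/3125 rad
Load 2 — point force P=5 kN at a=12 m (b=L-a=8):
  θ_2 = -Pb²x(2aL-(3a+b)x)/(2L³EI)  [x≤a] = -5·8²·4·(2·12·20-(3·12+8)·4)/(2·20³·200000) = -19/156250 rad
Load 3 — triangular load w₀=11 kN/m (0→w₀ over full span):
  θ_3 = -w₀(2x(L-x)(L-2x)(x+2L)+x²(L-x)²)/(120LEI) = -11·(2·4·(20-4)·(20-2·4)·(4+2·20)+4²·(20-4)²)/(120·20·200000) = -77/46875 rad
Load 4 — applied couple M₀=13 kN·m at a=15 m (b=L-a=5):
  θ_4 = (R_Ax²/2 - M_Ax)/EI  [x≤a] with R_A=117/160, M_A=65/16 = ((117/160)·4²/2 - (65/16)·4)/200000 = -13/250000 rad
Superposition: θ = Σ θ_i = -9211/3750000 rad ≈ -0.002456 rad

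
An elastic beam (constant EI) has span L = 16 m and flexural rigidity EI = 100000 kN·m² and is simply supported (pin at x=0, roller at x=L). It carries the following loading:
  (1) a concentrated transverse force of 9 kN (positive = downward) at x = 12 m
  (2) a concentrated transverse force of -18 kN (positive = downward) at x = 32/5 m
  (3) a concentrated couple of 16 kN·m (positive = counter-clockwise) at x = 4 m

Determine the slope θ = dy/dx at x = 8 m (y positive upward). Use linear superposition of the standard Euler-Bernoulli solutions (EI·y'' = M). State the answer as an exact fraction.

Load 1 — point force P=9 kN at a=12 m (b=L-a=4):
  θ_1 = -Pb(L²-b²-3x²)/(6LEI)  [x≤a] = -9·4·(16²-4²-3·8²)/(6·16·100000) = -9/50000 rad
Load 2 — point force P=-18 kN at a=32/5 m (b=L-a=48/5):
  θ_2 = -Pa(2L²-6Lx+3x²+a²)/(6LEI)  [x>a] = -(-18)·(32/5)·(2·16²-6·16·8+3·8²+(32/5)²)/(6·16·100000) = -108/390625 rad
Load 3 — applied couple M₀=16 kN·m at a=4 m (b=L-a=12):
  θ_3 = (M₀x²/(2L)-M₀(x-a)+C₁)/EI  [x>a] with C₁=M₀(3b²-L²)/(6L)=88/3 = (16·8²/(2·16)-16·(8-4)+(88/3))/100000 = -1/37500 rad
Superposition: θ = Σ θ_i = -9059/18750000 rad ≈ -0.000483 rad

θ(8) = -9059/18750000 rad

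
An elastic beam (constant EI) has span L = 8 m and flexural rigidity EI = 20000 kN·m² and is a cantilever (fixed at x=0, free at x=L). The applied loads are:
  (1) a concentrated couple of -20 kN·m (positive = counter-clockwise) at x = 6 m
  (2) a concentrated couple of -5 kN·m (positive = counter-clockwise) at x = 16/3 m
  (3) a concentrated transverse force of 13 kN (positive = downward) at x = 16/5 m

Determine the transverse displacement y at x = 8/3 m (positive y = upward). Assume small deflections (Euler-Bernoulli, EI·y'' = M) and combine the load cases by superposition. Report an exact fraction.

y(8/3) = -2477/253125 m

Load 1 — applied couple M₀=-20 kN·m at a=6 m (b=L-a=2):
  y_1 = M₀x²/(2EI)  [x≤a] = (-20)·(8/3)²/(2·20000) = -4/1125 m
Load 2 — applied couple M₀=-5 kN·m at a=16/3 m (b=L-a=8/3):
  y_2 = M₀x²/(2EI)  [x≤a] = (-5)·(8/3)²/(2·20000) = -1/1125 m
Load 3 — point force P=13 kN at a=16/5 m (b=L-a=24/5):
  y_3 = -Px²(3a-x)/(6EI)  [x≤a] = -13·(8/3)²·(3·(16/5)-(8/3))/(6·20000) = -1352/253125 m
Superposition: y = Σ y_i = -2477/253125 m ≈ -0.009786 m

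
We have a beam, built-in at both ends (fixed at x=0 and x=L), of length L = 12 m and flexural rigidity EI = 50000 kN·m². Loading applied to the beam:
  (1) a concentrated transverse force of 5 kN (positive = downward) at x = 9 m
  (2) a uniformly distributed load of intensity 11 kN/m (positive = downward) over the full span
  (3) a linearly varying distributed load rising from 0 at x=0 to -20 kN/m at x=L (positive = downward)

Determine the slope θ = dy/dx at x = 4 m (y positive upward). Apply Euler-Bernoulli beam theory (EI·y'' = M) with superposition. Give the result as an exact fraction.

Load 1 — point force P=5 kN at a=9 m (b=L-a=3):
  θ_1 = -Pb²x(2aL-(3a+b)x)/(2L³EI)  [x≤a] = -5·3²·4·(2·9·12-(3·9+3)·4)/(2·12³·50000) = -1/10000 rad
Load 2 — uniform load w=11 kN/m over full span:
  θ_2 = -wx(L-x)(L-2x)/(12EI) = -11·4·(12-4)·(12-2·4)/(12·50000) = -22/9375 rad
Load 3 — triangular load w₀=-20 kN/m (0→w₀ over full span):
  θ_3 = -w₀(2x(L-x)(L-2x)(x+2L)+x²(L-x)²)/(120LEI) = -(-20)·(2·4·(12-4)·(12-2·4)·(4+2·12)+4²·(12-4)²)/(120·12·50000) = 64/28125 rad
Superposition: θ = Σ θ_i = -77/450000 rad ≈ -0.000171 rad

θ(4) = -77/450000 rad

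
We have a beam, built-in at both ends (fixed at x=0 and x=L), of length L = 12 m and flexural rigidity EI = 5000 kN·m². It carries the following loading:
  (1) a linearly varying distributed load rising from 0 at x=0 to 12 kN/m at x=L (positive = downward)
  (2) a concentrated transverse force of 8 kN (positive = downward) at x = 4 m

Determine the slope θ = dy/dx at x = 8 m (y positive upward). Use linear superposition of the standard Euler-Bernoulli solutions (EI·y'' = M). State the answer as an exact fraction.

θ(8) = 1208/84375 rad

Load 1 — triangular load w₀=12 kN/m (0→w₀ over full span):
  θ_1 = -w₀(2x(L-x)(L-2x)(x+2L)+x²(L-x)²)/(120LEI) = -12·(2·8·(12-8)·(12-2·8)·(8+2·12)+8²·(12-8)²)/(120·12·5000) = 112/9375 rad
Load 2 — point force P=8 kN at a=4 m (b=L-a=8):
  θ_2 = Pa²(L-x)(2bL-(3b+a)(L-x))/(2L³EI)  [x>a] = 8·4²·(12-8)·(2·8·12-(3·8+4)·(12-8))/(2·12³·5000) = 8/3375 rad
Superposition: θ = Σ θ_i = 1208/84375 rad ≈ 0.014317 rad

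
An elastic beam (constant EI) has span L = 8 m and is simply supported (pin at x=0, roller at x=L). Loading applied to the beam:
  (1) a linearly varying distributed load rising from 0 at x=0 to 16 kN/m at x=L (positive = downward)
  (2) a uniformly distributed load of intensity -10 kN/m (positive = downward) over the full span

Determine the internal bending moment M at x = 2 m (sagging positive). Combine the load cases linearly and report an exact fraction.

Load 1 — triangular load w₀=16 kN/m (0→w₀ over full span):
  M_1 = w₀Lx/6 - w₀x³/(6L) = 16·8·2/6 - 16·2³/(6·8) = 40 kN·m
Load 2 — uniform load w=-10 kN/m over full span:
  M_2 = wx(L-x)/2 = (-10)·2·(8-2)/2 = -60 kN·m
Superposition: M = Σ M_i = -20 kN·m ≈ -20.000000 kN·m

M(2) = -20 kN·m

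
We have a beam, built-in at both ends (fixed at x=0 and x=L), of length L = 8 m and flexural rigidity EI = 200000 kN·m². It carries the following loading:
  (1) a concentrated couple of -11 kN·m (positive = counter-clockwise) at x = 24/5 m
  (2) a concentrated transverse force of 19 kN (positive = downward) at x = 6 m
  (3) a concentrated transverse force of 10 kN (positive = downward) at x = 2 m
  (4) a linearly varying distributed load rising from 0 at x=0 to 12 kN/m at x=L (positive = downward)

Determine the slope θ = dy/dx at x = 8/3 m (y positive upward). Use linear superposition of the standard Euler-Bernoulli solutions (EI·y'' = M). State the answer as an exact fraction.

θ(8/3) = -3613/25312500 rad

Load 1 — applied couple M₀=-11 kN·m at a=24/5 m (b=L-a=16/5):
  θ_1 = (R_Ax²/2 - M_Ax)/EI  [x≤a] with R_A=-99/50, M_A=-88/25 = ((-99/50)·(8/3)²/2 - (-88/25)·(8/3))/200000 = 11/937500 rad
Load 2 — point force P=19 kN at a=6 m (b=L-a=2):
  θ_2 = -Pb²x(2aL-(3a+b)x)/(2L³EI)  [x≤a] = -19·2²·(8/3)·(2·6·8-(3·6+2)·(8/3))/(2·8³·200000) = -19/450000 rad
Load 3 — point force P=10 kN at a=2 m (b=L-a=6):
  θ_3 = Pa²(L-x)(2bL-(3b+a)(L-x))/(2L³EI)  [x>a] = 10·2²·(8-(8/3))·(2·6·8-(3·6+2)·(8-(8/3)))/(2·8³·200000) = -1/90000 rad
Load 4 — triangular load w₀=12 kN/m (0→w₀ over full span):
  θ_4 = -w₀(2x(L-x)(L-2x)(x+2L)+x²(L-x)²)/(120LEI) = -12·(2·(8/3)·(8-(8/3))·(8-2·(8/3))·((8/3)+2·8)+(8/3)²·(8-(8/3))²)/(120·8·200000) = -128/1265625 rad
Superposition: θ = Σ θ_i = -3613/25312500 rad ≈ -0.000143 rad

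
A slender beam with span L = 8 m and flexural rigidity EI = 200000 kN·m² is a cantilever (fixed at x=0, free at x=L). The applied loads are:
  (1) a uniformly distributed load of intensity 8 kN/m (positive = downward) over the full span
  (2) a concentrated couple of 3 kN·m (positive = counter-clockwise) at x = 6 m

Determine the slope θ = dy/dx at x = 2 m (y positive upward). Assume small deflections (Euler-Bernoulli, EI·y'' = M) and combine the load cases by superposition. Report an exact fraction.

θ(2) = -583/300000 rad

Load 1 — uniform load w=8 kN/m over full span:
  θ_1 = -wx(x²-3Lx+3L²)/(6EI) = -8·2·(2²-3·8·2+3·8²)/(6·200000) = -37/18750 rad
Load 2 — applied couple M₀=3 kN·m at a=6 m (b=L-a=2):
  θ_2 = M₀x/EI  [x≤a] = 3·2/200000 = 3/100000 rad
Superposition: θ = Σ θ_i = -583/300000 rad ≈ -0.001943 rad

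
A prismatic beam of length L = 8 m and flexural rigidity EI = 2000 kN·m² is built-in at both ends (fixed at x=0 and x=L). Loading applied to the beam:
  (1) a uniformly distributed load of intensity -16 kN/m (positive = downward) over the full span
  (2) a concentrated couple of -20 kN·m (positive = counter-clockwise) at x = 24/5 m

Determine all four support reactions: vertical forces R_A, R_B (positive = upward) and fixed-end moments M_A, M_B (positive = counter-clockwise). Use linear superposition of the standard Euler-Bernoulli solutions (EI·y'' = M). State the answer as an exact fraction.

Load 1 — uniform load w=-16 kN/m over full span:
  R_A = wL/2 = (-16)·8/2 = -64 kN
  M_A = wL²/12 = (-16)·8²/12 = -256/3 kN·m
  R_B = wL/2 = (-16)·8/2 = -64 kN
  M_B = -wL²/12 = -(-16)·8²/12 = 256/3 kN·m
Load 2 — applied couple M₀=-20 kN·m at a=24/5 m (b=L-a=16/5):
  R_A = 6M₀ab/L³ = 6·(-20)·(24/5)·(16/5)/8³ = -18/5 kN
  M_A = M₀b(2a-b)/L² = (-20)·(16/5)·(2·(24/5)-(16/5))/8² = -32/5 kN·m
  R_B = -6M₀ab/L³ = -6·(-20)·(24/5)·(16/5)/8³ = 18/5 kN
  M_B = M₀a(2b-a)/L² = (-20)·(24/5)·(2·(16/5)-(24/5))/8² = -12/5 kN·m
Superposition: R_A = -338/5 kN, M_A = -1376/15 kN·m, R_B = -302/5 kN, M_B = 1244/15 kN·m

R_A = -338/5 kN, M_A = -1376/15 kN·m, R_B = -302/5 kN, M_B = 1244/15 kN·m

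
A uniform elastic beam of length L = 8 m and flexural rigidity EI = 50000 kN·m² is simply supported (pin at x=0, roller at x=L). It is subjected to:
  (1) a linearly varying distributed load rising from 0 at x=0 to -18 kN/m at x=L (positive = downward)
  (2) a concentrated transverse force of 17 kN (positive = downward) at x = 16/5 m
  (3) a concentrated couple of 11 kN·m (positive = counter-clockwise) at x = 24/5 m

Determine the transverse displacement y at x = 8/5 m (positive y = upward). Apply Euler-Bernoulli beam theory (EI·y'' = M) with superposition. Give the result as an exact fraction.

Load 1 — triangular load w₀=-18 kN/m (0→w₀ over full span):
  y_1 = -w₀x(7L⁴-10L²x²+3x⁴)/(360LEI) = -(-18)·(8/5)·(7·8⁴-10·8²·(8/5)²+3·(8/5)⁴)/(360·8·50000) = 264192/48828125 m
Load 2 — point force P=17 kN at a=16/5 m (b=L-a=24/5):
  y_2 = -Pbx(L²-b²-x²)/(6LEI)  [x≤a] = -17·(24/5)·(8/5)·(8²-(24/5)²-(8/5)²)/(6·8·50000) = -816/390625 m
Load 3 — applied couple M₀=11 kN·m at a=24/5 m (b=L-a=16/5):
  y_3 = (M₀x³/(6L)+C₁x)/EI  [x≤a] with C₁=M₀(3b²-L²)/(6L)=-572/75 = (11·(8/5)³/(6·8)+(-572/75)·(8/5))/50000 = -88/390625 m
Superposition: y = Σ y_i = 151192/48828125 m ≈ 0.003096 m

y(8/5) = 151192/48828125 m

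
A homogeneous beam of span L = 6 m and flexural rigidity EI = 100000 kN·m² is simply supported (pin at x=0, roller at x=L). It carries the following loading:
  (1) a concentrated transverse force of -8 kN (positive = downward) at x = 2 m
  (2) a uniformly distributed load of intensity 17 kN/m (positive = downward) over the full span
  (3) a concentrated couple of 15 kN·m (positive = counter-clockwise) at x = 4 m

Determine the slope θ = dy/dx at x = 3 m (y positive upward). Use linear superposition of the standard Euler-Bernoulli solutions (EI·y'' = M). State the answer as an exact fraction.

Load 1 — point force P=-8 kN at a=2 m (b=L-a=4):
  θ_1 = -Pa(2L²-6Lx+3x²+a²)/(6LEI)  [x>a] = -(-8)·2·(2·6²-6·6·3+3·3²+2²)/(6·6·100000) = -1/45000 rad
Load 2 — uniform load w=17 kN/m over full span:
  θ_2 = -w(L³-6Lx²+4x³)/(24EI) = -17·(6³-6·6·3²+4·3³)/(24·100000) = 0 rad
Load 3 — applied couple M₀=15 kN·m at a=4 m (b=L-a=2):
  θ_3 = (M₀x²/(2L)+C₁)/EI  [x≤a] with C₁=M₀(3b²-L²)/(6L)=-10 = (15·3²/(2·6)+(-10))/100000 = 1/80000 rad
Superposition: θ = Σ θ_i = -7/720000 rad ≈ -0.000010 rad

θ(3) = -7/720000 rad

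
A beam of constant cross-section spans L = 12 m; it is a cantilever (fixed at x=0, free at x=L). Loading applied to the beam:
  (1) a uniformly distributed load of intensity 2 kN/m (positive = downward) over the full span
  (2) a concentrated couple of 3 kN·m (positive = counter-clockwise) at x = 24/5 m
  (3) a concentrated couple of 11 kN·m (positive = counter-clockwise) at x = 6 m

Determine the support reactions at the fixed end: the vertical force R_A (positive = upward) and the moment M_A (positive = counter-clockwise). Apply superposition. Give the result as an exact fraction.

R_A = 24 kN, M_A = 130 kN·m

Load 1 — uniform load w=2 kN/m over full span:
  R_A = wL = 2·12 = 24 kN
  M_A = wL²/2 = 2·12²/2 = 144 kN·m
Load 2 — applied couple M₀=3 kN·m at a=24/5 m (b=L-a=36/5):
  R_A = 0 kN
  M_A = -M₀ = -3 kN·m
Load 3 — applied couple M₀=11 kN·m at a=6 m (b=L-a=6):
  R_A = 0 kN
  M_A = -M₀ = -11 kN·m
Superposition: R_A = 24 kN, M_A = 130 kN·m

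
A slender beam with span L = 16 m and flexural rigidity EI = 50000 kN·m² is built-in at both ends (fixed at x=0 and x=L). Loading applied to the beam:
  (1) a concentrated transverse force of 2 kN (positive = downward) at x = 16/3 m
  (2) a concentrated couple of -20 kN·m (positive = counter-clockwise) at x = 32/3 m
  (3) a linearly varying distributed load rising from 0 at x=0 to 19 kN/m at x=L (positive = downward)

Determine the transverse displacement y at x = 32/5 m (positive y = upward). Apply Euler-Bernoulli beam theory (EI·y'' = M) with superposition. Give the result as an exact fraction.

Load 1 — point force P=2 kN at a=16/3 m (b=L-a=32/3):
  y_1 = -Pa²(L-x)²(3bL-(3b+a)(L-x))/(6L³EI)  [x>a] = -2·(16/3)²·(16-(32/5))²·(3·(32/3)·16-(3·(32/3)+(16/3))·(16-(32/5)))/(6·16³·50000) = -256/390625 m
Load 2 — applied couple M₀=-20 kN·m at a=32/3 m (b=L-a=16/3):
  y_2 = (R_Ax³/6 - M_Ax²/2)/EI  [x≤a] with R_A=-5/3, M_A=-20/3 = ((-5/3)·(32/5)³/6 - (-20/3)·(32/5)²/2)/50000 = 896/703125 m
Load 3 — triangular load w₀=19 kN/m (0→w₀ over full span):
  y_3 = -w₀x²(L-x)²(x+2L)/(120LEI) = -19·(32/5)²·(16-(32/5))²·((32/5)+2·16)/(120·16·50000) = -1400832/48828125 m
Superposition: y = Σ y_i = -12335488/439453125 m ≈ -0.028070 m

y(32/5) = -12335488/439453125 m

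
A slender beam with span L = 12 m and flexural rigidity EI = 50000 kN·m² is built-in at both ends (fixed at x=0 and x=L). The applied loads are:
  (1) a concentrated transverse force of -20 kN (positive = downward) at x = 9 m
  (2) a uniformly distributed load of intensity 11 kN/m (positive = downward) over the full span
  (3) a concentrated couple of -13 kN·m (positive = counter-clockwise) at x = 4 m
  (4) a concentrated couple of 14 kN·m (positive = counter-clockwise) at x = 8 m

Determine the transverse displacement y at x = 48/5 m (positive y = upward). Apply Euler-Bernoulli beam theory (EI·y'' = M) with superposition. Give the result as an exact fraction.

Load 1 — point force P=-20 kN at a=9 m (b=L-a=3):
  y_1 = -Pa²(L-x)²(3bL-(3b+a)(L-x))/(6L³EI)  [x>a] = -(-20)·9²·(12-(48/5))²·(3·3·12-(3·3+9)·(12-(48/5)))/(6·12³·50000) = 729/625000 m
Load 2 — uniform load w=11 kN/m over full span:
  y_2 = -wx²(L-x)²/(24EI) = -11·(48/5)²·(12-(48/5))²/(24·50000) = -9504/1953125 m
Load 3 — applied couple M₀=-13 kN·m at a=4 m (b=L-a=8):
  y_3 = (R_Ax³/6 - M_Ax²/2 - M₀(x-a)²/2)/EI  [x>a] with R_A=-13/9, M_A=0 = ((-13/9)·(48/5)³/6 - 0·(48/5)²/2 - (-13)·((48/5)-4)²/2)/50000 = -143/781250 m
Load 4 — applied couple M₀=14 kN·m at a=8 m (b=L-a=4):
  y_4 = (R_Ax³/6 - M_Ax²/2 - M₀(x-a)²/2)/EI  [x>a] with R_A=14/9, M_A=14/3 = ((14/9)·(48/5)³/6 - (14/3)·(48/5)²/2 - 14·((48/5)-8)²/2)/50000 = -28/390625 m
Superposition: y = Σ y_i = -61787/15625000 m ≈ -0.003954 m

y(48/5) = -61787/15625000 m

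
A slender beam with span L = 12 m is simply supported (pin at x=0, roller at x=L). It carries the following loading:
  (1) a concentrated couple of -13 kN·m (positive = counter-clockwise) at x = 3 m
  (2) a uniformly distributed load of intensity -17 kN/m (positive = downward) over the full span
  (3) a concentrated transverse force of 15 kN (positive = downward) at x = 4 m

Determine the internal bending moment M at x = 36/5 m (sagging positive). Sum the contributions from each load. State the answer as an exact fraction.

Load 1 — applied couple M₀=-13 kN·m at a=3 m (b=L-a=9):
  M_1 = M₀x/L - M₀  [x>a] = (-13)·(36/5)/12 - (-13) = 26/5 kN·m
Load 2 — uniform load w=-17 kN/m over full span:
  M_2 = wx(L-x)/2 = (-17)·(36/5)·(12-(36/5))/2 = -7344/25 kN·m
Load 3 — point force P=15 kN at a=4 m (b=L-a=8):
  M_3 = Pa(L-x)/L  [x>a] = 15·4·(12-(36/5))/12 = 24 kN·m
Superposition: M = Σ M_i = -6614/25 kN·m ≈ -264.560000 kN·m

M(36/5) = -6614/25 kN·m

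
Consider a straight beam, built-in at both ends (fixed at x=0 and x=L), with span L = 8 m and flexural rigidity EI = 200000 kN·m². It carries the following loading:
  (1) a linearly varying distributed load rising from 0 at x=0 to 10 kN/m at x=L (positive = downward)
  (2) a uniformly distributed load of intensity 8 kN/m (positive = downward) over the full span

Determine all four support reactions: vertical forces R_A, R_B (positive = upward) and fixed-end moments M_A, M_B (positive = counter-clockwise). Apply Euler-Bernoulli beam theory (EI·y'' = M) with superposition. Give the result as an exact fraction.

Load 1 — triangular load w₀=10 kN/m (0→w₀ over full span):
  R_A = 3w₀L/20 = 3·10·8/20 = 12 kN
  M_A = w₀L²/30 = 10·8²/30 = 64/3 kN·m
  R_B = 7w₀L/20 = 7·10·8/20 = 28 kN
  M_B = -w₀L²/20 = -10·8²/20 = -32 kN·m
Load 2 — uniform load w=8 kN/m over full span:
  R_A = wL/2 = 8·8/2 = 32 kN
  M_A = wL²/12 = 8·8²/12 = 128/3 kN·m
  R_B = wL/2 = 8·8/2 = 32 kN
  M_B = -wL²/12 = -8·8²/12 = -128/3 kN·m
Superposition: R_A = 44 kN, M_A = 64 kN·m, R_B = 60 kN, M_B = -224/3 kN·m

R_A = 44 kN, M_A = 64 kN·m, R_B = 60 kN, M_B = -224/3 kN·m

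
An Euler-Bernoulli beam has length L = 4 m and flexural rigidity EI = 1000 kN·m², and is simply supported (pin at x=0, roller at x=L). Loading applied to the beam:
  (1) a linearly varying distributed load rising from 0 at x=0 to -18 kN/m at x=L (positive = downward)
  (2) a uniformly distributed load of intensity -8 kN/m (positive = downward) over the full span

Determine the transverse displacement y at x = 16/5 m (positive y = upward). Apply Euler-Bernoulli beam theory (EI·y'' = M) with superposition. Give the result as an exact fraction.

Load 1 — triangular load w₀=-18 kN/m (0→w₀ over full span):
  y_1 = -w₀x(7L⁴-10L²x²+3x⁴)/(360LEI) = -(-18)·(16/5)·(7·4⁴-10·4²·(16/5)²+3·(16/5)⁴)/(360·4·1000) = 36576/1953125 m
Load 2 — uniform load w=-8 kN/m over full span:
  y_2 = -wx(L³-2Lx²+x³)/(24EI) = -(-8)·(16/5)·(4³-2·4·(16/5)²+(16/5)³)/(24·1000) = 3712/234375 m
Superposition: y = Σ y_i = 202528/5859375 m ≈ 0.034565 m

y(16/5) = 202528/5859375 m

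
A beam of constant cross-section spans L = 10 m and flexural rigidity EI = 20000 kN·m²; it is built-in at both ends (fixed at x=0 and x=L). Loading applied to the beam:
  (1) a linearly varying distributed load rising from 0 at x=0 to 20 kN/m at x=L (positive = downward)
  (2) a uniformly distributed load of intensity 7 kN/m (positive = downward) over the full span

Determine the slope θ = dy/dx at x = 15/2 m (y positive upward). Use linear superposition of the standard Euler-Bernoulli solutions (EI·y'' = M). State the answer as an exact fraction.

θ(15/2) = 69/10240 rad

Load 1 — triangular load w₀=20 kN/m (0→w₀ over full span):
  θ_1 = -w₀(2x(L-x)(L-2x)(x+2L)+x²(L-x)²)/(120LEI) = -20·(2·(15/2)·(10-(15/2))·(10-2·(15/2))·((15/2)+2·10)+(15/2)²·(10-(15/2))²)/(120·10·20000) = 41/10240 rad
Load 2 — uniform load w=7 kN/m over full span:
  θ_2 = -wx(L-x)(L-2x)/(12EI) = -7·(15/2)·(10-(15/2))·(10-2·(15/2))/(12·20000) = 7/2560 rad
Superposition: θ = Σ θ_i = 69/10240 rad ≈ 0.006738 rad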